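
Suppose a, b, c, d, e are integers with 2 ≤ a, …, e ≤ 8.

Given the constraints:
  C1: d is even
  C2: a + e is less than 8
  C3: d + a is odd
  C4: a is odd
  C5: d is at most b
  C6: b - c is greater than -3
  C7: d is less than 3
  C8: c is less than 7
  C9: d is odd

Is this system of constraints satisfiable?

Unsatisfiable

Constraint 9 makes d odd and constraint 4 makes a odd, so d + a must be even. Constraint 3 says d + a is odd — contradiction.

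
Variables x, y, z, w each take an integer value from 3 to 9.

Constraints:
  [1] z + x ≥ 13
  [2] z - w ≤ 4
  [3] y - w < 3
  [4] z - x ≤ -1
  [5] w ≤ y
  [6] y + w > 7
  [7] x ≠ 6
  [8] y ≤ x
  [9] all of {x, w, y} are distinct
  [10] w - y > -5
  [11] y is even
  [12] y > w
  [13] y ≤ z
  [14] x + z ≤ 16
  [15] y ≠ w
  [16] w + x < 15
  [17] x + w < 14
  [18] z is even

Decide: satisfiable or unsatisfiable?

Satisfiable

One satisfying assignment is x = 8, y = 6, z = 6, w = 4.
For the less obvious constraints — constraint 1: z + x = 14; constraint 2: z - w = 2 — and the others hold by inspection.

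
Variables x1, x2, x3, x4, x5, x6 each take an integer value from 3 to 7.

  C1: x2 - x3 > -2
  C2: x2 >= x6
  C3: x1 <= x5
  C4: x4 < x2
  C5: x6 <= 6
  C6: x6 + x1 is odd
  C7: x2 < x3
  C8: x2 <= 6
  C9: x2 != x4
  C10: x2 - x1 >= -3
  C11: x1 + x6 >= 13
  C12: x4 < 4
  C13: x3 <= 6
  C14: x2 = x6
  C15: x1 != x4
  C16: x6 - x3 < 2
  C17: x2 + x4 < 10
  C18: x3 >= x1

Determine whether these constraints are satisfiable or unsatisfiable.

Unsatisfiable

From constraints 13 and 18: x1 ≤ x3 ≤ 6. From constraints 2 and 8: x6 ≤ x2 ≤ 6. Hence x1 + x6 ≤ 12. But constraint 11 requires x1 + x6 ≥ 13, and 13 > 12. Contradiction.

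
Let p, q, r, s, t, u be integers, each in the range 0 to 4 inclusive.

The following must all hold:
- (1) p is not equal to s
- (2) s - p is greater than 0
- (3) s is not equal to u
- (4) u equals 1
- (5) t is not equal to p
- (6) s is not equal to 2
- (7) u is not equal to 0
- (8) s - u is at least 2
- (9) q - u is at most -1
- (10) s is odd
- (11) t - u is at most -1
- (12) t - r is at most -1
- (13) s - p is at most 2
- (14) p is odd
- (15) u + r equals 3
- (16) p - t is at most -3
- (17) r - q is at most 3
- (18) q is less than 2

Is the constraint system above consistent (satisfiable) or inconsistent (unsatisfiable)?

Constraints 8, 9, 12, 13, 16, and 17 give t − p ≥ 3, p − s ≥ -2, s − u ≥ 2, u − q ≥ 1, q − r ≥ -3, r − t ≥ 1.
Adding all 6 inequalities: the left sides telescope to 0, and the right sides sum to 3 + (-2) + 2 + 1 + (-3) + 1 = 2. So 0 ≥ 2, which is false.

Unsatisfiable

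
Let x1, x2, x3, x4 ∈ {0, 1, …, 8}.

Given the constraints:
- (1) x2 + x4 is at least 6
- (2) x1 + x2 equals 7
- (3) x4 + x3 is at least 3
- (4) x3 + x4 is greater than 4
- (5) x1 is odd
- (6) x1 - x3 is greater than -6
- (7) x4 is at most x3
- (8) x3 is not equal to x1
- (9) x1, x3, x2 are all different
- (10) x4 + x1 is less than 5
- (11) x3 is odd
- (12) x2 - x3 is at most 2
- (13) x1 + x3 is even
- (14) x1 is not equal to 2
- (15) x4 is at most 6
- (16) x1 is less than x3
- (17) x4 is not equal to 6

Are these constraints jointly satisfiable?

Try x1 = 1, x2 = 6, x3 = 5, x4 = 1.
Check constraint 1: x2 + x4 = 7; constraint 2: x1 + x2 = 7; constraint 3: x4 + x3 = 6. The remaining constraints are straightforward to verify.

Satisfiable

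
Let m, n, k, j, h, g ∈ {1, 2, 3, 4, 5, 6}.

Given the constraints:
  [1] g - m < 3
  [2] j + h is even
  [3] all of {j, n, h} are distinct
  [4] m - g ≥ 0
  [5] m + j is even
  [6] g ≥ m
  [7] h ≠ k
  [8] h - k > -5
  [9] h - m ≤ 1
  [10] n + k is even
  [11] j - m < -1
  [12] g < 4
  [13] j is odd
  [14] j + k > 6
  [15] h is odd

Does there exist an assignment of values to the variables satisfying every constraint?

The assignment m = 3, n = 4, k = 6, j = 1, h = 3, g = 3 works:
  constraint 1 holds since g - m = 0.
  constraint 4 holds since m - g = 0.
  constraint 8 holds since h - k = -3.
The rest check out directly.

Satisfiable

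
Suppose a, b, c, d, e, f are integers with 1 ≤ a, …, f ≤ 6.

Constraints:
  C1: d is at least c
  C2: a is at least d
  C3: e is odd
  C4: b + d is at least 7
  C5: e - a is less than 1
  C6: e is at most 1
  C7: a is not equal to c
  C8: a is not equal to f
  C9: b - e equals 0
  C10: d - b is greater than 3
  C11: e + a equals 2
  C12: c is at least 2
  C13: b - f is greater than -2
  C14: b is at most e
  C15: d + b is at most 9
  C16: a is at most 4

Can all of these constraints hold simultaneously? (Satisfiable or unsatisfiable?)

From constraints 6 and 14: b ≤ e ≤ 1. From constraints 2 and 16: d ≤ a ≤ 4. Hence b + d ≤ 5. But constraint 4 requires b + d ≥ 7, and 7 > 5. Contradiction.

Unsatisfiable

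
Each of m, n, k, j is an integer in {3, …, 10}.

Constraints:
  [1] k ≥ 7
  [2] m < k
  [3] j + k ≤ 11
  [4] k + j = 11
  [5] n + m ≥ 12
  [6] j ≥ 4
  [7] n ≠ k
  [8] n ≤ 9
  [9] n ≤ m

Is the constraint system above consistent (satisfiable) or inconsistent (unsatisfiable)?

One satisfying assignment is m = 6, n = 6, k = 7, j = 4.
For the less obvious constraints — constraint 3: j + k = 11; constraint 4: k + j = 11; constraint 5: n + m = 12 — and the others hold by inspection.

Satisfiable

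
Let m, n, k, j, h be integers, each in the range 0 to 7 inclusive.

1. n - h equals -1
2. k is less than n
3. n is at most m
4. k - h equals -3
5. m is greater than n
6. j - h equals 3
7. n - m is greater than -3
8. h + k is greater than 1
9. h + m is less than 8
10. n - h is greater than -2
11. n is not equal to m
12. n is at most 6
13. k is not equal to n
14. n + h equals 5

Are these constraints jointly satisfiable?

Satisfiable

Try m = 3, n = 2, k = 0, j = 6, h = 3.
Check constraint 1: n - h = -1; constraint 4: k - h = -3. The remaining constraints are straightforward to verify.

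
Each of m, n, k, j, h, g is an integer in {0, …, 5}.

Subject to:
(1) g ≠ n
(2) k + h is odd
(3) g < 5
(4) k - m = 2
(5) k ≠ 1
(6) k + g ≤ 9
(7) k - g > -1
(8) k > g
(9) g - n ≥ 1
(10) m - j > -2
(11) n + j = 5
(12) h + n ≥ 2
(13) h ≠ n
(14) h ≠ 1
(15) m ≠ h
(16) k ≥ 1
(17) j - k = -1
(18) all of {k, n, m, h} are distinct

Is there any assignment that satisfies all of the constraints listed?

Satisfiable

The assignment m = 3, n = 1, k = 5, j = 4, h = 2, g = 4 works:
  constraint 4 holds since k - m = 2.
  constraint 6 holds since k + g = 9.
  constraint 7 holds since k - g = 1.
The rest check out directly.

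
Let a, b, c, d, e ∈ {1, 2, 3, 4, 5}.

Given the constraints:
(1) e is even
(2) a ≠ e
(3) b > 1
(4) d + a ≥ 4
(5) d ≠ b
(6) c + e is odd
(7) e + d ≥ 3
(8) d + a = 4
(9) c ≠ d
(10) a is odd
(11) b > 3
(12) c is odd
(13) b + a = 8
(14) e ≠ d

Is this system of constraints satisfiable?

Satisfiable

Setting (a, b, c, d, e) = (3, 5, 5, 1, 2) satisfies everything: constraint 4: d + a = 4; constraint 7: e + d = 3; constraint 8: d + a = 4, and the others follow.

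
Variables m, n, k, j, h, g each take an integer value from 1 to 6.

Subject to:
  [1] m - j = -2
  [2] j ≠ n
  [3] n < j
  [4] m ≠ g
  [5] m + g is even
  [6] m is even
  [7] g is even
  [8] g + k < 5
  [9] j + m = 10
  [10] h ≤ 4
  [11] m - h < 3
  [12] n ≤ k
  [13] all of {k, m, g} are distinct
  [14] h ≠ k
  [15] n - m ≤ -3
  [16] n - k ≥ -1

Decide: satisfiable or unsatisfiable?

Satisfiable

The assignment m = 4, n = 1, k = 1, j = 6, h = 3, g = 2 works:
  constraint 1 holds since m - j = -2.
  constraint 8 holds since g + k = 3.
The rest check out directly.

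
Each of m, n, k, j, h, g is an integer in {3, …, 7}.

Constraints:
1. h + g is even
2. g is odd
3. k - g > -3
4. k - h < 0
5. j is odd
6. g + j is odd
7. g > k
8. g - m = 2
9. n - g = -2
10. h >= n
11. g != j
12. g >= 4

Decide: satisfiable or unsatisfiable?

Constraint 2 makes g odd and constraint 5 makes j odd, so g + j must be even. Constraint 6 says g + j is odd — contradiction.

Unsatisfiable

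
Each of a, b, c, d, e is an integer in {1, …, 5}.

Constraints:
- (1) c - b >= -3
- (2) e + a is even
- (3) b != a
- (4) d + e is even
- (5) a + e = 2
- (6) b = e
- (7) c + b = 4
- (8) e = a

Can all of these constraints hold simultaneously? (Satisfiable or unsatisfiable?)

From constraints 6 and 8, b = e = a, so b = a. But constraint 3 says b ≠ a. Contradiction.

Unsatisfiable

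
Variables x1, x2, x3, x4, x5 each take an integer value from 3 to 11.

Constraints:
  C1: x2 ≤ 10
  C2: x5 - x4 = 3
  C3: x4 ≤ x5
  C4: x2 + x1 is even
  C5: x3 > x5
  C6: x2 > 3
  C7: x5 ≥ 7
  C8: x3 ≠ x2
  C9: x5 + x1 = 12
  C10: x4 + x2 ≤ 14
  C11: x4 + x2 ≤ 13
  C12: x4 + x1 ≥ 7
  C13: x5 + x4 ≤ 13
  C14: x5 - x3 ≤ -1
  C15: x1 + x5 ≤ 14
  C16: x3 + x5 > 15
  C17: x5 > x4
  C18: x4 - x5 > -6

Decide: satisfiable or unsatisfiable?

One satisfying assignment is x1 = 5, x2 = 9, x3 = 11, x4 = 4, x5 = 7.
For the less obvious constraints — constraint 2: x5 - x4 = 3; constraint 9: x5 + x1 = 12 — and the others hold by inspection.

Satisfiable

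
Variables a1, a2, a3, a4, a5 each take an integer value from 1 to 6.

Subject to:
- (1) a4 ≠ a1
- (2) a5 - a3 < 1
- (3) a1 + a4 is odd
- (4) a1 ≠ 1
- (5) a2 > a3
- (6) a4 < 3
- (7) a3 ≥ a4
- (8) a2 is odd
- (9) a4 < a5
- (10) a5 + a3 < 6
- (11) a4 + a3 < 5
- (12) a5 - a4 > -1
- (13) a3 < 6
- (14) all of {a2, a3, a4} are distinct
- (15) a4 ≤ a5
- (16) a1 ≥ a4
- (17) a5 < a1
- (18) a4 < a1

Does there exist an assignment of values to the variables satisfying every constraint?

Take a1 = 6, a2 = 3, a3 = 2, a4 = 1, a5 = 2. Then constraint 2: a5 - a3 = 0; constraint 10: a5 + a3 = 4, and every other listed constraint is also met.

Satisfiable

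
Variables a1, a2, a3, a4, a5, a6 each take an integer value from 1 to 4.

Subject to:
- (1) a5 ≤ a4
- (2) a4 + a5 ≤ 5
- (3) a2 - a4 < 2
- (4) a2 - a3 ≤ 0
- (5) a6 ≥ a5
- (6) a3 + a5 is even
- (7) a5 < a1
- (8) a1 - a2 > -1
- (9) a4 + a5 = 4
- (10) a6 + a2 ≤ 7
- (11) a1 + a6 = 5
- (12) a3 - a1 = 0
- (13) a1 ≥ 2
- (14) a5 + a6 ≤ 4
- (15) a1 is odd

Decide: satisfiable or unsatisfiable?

Satisfiable

One satisfying assignment is a1 = 3, a2 = 3, a3 = 3, a4 = 3, a5 = 1, a6 = 2.
For the less obvious constraints — constraint 2: a4 + a5 = 4; constraint 3: a2 - a4 = 0 — and the others hold by inspection.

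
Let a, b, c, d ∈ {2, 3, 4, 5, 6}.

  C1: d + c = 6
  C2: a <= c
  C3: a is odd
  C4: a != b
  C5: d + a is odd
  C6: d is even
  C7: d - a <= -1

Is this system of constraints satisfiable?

Satisfiable

The assignment a = 3, b = 2, c = 4, d = 2 works:
  constraint 1 holds since d + c = 6.
  constraint 7 holds since d - a = -1.
The rest check out directly.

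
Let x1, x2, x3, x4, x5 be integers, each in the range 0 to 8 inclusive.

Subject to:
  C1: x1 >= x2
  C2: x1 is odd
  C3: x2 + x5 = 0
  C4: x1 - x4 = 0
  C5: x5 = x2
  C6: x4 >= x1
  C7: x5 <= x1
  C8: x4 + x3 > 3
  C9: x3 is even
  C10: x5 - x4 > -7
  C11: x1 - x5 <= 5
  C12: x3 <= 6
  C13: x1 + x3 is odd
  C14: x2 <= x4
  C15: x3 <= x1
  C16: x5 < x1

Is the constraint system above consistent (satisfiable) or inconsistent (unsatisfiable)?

Satisfiable

Setting (x1, x2, x3, x4, x5) = (5, 0, 0, 5, 0) satisfies everything: constraint 3: x2 + x5 = 0; constraint 4: x1 - x4 = 0; constraint 8: x4 + x3 = 5, and the others follow.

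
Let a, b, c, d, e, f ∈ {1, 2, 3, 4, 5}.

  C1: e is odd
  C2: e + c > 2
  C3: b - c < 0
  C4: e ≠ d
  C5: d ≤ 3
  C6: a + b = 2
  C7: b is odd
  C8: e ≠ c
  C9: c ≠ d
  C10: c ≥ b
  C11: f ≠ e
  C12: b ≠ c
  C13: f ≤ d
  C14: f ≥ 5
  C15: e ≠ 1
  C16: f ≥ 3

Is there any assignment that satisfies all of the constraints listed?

From constraints 13 and 14: d ≥ f and f ≥ 5, so d ≥ 5. From constraint 5: d ≤ 3. But 3 < 5, so no value of d works.

Unsatisfiable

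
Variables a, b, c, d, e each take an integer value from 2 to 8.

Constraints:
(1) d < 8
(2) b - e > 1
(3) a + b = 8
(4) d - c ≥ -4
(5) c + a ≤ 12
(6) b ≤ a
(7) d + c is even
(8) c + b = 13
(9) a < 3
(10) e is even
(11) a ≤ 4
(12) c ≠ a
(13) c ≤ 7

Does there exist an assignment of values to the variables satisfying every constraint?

Unsatisfiable

From constraint 13: c ≤ 7. From constraints 6 and 11: b ≤ a ≤ 4. Hence c + b ≤ 11. But constraint 8 requires c + b = 13, and 13 > 11. Contradiction.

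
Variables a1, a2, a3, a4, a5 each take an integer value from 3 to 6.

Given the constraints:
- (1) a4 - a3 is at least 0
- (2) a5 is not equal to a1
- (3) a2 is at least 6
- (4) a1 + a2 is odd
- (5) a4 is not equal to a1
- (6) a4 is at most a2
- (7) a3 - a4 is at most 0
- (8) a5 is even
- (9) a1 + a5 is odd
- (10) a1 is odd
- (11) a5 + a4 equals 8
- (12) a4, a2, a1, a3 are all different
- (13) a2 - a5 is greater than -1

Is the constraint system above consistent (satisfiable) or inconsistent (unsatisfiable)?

Satisfiable

Setting (a1, a2, a3, a4, a5) = (5, 6, 3, 4, 4) satisfies everything: constraint 1: a4 - a3 = 1; constraint 7: a3 - a4 = -1, and the others follow.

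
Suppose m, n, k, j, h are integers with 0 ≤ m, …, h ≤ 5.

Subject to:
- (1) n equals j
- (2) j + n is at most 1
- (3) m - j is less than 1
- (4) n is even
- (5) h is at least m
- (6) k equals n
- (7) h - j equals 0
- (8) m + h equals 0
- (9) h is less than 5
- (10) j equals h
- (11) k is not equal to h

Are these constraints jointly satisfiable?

Unsatisfiable

From constraints 1, 6, and 10, k = n = j = h, so k = h. But constraint 11 says k ≠ h. Contradiction.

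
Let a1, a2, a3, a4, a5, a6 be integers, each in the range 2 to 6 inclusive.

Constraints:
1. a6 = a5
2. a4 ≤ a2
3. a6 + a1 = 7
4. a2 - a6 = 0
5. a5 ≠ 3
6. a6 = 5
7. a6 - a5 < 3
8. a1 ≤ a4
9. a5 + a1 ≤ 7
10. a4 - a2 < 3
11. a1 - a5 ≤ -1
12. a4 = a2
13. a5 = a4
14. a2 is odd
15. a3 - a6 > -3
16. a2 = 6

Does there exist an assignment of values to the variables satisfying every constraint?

Constraint 6 fixes a6 = 5 and constraint 16 fixes a2 = 6. Constraints 1, 12, and 13 give a6 = a5 = a4 = a2, so a6 = a2. But 5 ≠ 6 — contradiction.

Unsatisfiable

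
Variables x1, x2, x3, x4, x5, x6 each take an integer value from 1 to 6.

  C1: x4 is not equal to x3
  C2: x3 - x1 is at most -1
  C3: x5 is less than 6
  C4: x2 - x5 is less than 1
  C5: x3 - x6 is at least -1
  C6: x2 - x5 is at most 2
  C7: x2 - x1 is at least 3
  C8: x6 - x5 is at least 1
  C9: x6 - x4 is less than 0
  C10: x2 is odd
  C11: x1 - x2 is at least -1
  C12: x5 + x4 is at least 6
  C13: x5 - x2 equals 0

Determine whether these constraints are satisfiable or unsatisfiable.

Constraints 2, 5, 6, 7, and 8 give x2 − x1 ≥ 3, x1 − x3 ≥ 1, x3 − x6 ≥ -1, x6 − x5 ≥ 1, x5 − x2 ≥ -2.
Adding all 5 inequalities: the left sides telescope to 0, and the right sides sum to 3 + 1 + (-1) + 1 + (-2) = 2. So 0 ≥ 2, which is false.

Unsatisfiable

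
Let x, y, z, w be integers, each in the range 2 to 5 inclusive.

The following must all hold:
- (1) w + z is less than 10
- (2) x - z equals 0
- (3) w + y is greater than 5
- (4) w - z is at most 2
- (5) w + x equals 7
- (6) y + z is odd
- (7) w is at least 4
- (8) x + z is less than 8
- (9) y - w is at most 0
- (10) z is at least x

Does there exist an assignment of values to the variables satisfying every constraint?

Satisfiable

Try x = 3, y = 2, z = 3, w = 4.
Check constraint 1: w + z = 7; constraint 2: x - z = 0. The remaining constraints are straightforward to verify.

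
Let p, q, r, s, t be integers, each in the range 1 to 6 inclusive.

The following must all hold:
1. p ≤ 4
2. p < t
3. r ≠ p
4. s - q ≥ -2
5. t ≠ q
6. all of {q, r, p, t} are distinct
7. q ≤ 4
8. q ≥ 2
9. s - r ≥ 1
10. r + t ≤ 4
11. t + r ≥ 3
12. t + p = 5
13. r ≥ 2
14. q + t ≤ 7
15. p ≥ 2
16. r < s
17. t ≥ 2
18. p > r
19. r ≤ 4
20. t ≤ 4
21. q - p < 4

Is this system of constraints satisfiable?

Unsatisfiable

Constraints 1, 7, 8, 13, 15, 17, 19, and 20 confine each of q, r, p, t to the 3 values {2, …, 4}.
Constraint 6 requires all 4 of them to be distinct, but only 3 values are available — impossible by the pigeonhole principle.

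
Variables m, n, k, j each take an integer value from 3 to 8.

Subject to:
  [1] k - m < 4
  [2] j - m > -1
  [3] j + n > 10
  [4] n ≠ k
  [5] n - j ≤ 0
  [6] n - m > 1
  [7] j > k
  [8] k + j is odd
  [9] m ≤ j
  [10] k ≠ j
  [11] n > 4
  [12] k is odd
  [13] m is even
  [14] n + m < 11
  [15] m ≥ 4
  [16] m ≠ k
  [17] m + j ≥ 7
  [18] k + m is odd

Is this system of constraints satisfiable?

Take m = 4, n = 6, k = 5, j = 6. Then constraint 1: k - m = 1; constraint 2: j - m = 2; constraint 3: j + n = 12, and every other listed constraint is also met.

Satisfiable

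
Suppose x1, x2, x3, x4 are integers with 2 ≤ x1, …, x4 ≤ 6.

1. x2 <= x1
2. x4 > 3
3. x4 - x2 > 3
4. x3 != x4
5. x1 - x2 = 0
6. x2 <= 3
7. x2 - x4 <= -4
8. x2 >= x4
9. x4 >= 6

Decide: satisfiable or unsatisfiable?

From constraint 9: x4 ≥ 6. From constraints 6 and 8: x4 ≤ x2 and x2 ≤ 3, so x4 ≤ 3. But 3 < 6, so no value of x4 works.

Unsatisfiable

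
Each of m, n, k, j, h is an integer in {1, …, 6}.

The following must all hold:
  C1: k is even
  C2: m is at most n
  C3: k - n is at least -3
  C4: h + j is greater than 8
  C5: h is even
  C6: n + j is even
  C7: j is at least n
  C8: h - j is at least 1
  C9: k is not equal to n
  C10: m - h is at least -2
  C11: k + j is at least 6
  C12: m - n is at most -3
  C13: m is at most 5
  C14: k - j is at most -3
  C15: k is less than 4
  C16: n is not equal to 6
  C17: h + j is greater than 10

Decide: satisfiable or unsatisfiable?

Unsatisfiable

Constraints 3, 8, 10, 12, and 14 give k − n ≥ -3, n − m ≥ 3, m − h ≥ -2, h − j ≥ 1, j − k ≥ 3.
Adding all 5 inequalities: the left sides telescope to 0, and the right sides sum to (-3) + 3 + (-2) + 1 + 3 = 2. So 0 ≥ 2, which is false.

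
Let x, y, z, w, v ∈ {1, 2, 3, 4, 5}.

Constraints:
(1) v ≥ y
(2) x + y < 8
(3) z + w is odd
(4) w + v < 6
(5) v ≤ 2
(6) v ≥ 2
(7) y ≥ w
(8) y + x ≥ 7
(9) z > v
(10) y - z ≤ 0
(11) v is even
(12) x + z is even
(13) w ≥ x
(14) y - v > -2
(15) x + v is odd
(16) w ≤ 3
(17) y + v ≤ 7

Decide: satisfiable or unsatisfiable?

From constraints 1 and 5: y ≤ v ≤ 2. From constraints 13 and 16: x ≤ w ≤ 3. Hence y + x ≤ 5. But constraint 8 requires y + x ≥ 7, and 7 > 5. Contradiction.

Unsatisfiable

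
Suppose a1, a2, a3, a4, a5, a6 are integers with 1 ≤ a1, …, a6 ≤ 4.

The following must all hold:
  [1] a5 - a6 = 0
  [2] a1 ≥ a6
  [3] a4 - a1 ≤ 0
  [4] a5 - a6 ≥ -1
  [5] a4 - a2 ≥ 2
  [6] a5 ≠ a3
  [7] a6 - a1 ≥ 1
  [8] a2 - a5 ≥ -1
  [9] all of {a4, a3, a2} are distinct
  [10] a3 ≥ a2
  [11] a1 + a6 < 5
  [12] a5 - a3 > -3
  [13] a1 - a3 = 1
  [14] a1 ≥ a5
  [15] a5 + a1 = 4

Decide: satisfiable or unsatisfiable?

Constraints 3, 4, 5, 7, and 8 give a6 − a1 ≥ 1, a1 − a4 ≥ 0, a4 − a2 ≥ 2, a2 − a5 ≥ -1, a5 − a6 ≥ -1.
Adding all 5 inequalities: the left sides telescope to 0, and the right sides sum to 1 + 0 + 2 + (-1) + (-1) = 1. So 0 ≥ 1, which is false.

Unsatisfiable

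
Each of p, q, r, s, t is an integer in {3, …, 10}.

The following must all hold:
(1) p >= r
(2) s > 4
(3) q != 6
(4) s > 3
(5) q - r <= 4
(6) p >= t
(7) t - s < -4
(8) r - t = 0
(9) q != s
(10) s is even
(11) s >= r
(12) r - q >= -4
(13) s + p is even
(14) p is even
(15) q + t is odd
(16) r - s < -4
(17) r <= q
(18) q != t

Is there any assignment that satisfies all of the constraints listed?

Try p = 4, q = 7, r = 4, s = 10, t = 4.
Check constraint 5: q - r = 3; constraint 7: t - s = -6; constraint 8: r - t = 0. The remaining constraints are straightforward to verify.

Satisfiable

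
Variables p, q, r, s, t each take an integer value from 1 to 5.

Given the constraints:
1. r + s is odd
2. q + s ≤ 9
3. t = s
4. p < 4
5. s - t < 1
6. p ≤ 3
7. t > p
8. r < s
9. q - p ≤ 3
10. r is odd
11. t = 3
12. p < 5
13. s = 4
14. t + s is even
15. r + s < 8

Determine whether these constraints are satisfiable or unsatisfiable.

Unsatisfiable

Constraint 11 fixes t = 3 and constraint 13 fixes s = 4, but constraint 3 requires t = s. Since 3 ≠ 4, contradiction.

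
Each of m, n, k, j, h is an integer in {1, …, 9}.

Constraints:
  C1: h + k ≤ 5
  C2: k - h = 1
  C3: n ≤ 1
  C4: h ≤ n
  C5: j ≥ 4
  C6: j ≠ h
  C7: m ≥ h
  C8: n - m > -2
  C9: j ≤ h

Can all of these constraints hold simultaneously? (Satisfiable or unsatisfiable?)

Unsatisfiable

From constraints 5 and 9: h ≥ j and j ≥ 4, so h ≥ 4. From constraints 3 and 4: h ≤ n and n ≤ 1, so h ≤ 1. But 1 < 4, so no value of h works.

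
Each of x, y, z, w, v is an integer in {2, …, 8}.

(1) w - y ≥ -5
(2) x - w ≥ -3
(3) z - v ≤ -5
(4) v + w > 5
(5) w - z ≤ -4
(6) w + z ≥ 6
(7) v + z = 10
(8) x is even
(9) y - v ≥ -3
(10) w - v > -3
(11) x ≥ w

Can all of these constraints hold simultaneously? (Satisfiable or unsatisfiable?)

Constraints 1, 3, 5, and 9 give y − v ≥ -3, v − z ≥ 5, z − w ≥ 4, w − y ≥ -5.
Adding all 4 inequalities: the left sides telescope to 0, and the right sides sum to (-3) + 5 + 4 + (-5) = 1. So 0 ≥ 1, which is false.

Unsatisfiable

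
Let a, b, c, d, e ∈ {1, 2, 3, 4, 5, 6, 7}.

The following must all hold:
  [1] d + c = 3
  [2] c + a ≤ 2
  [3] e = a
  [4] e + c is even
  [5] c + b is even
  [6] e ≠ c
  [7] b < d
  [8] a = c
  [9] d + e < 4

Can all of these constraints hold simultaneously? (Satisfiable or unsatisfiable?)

From constraints 3 and 8, e = a = c, so e = c. But constraint 6 says e ≠ c. Contradiction.

Unsatisfiable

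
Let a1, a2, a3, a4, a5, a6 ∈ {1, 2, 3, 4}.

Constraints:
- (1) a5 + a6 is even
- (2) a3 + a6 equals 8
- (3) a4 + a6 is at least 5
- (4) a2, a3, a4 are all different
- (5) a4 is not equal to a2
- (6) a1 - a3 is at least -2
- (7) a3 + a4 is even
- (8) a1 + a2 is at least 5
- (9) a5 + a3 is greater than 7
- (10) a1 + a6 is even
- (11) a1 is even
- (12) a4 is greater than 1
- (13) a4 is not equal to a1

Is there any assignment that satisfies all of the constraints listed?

Satisfiable

The assignment a1 = 4, a2 = 1, a3 = 4, a4 = 2, a5 = 4, a6 = 4 works:
  constraint 2 holds since a3 + a6 = 8.
  constraint 3 holds since a4 + a6 = 6.
  constraint 6 holds since a1 - a3 = 0.
The rest check out directly.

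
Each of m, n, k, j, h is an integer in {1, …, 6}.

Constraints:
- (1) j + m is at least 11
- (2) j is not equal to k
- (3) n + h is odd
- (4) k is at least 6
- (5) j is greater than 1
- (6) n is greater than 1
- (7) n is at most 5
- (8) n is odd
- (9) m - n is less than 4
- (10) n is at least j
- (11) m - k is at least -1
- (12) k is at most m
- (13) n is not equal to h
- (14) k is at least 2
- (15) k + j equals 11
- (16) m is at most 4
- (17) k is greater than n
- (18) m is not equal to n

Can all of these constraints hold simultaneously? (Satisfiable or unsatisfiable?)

Unsatisfiable

From constraints 12 and 16: k ≤ m ≤ 4. From constraints 7 and 10: j ≤ n ≤ 5. Hence k + j ≤ 9. But constraint 15 requires k + j = 11, and 11 > 9. Contradiction.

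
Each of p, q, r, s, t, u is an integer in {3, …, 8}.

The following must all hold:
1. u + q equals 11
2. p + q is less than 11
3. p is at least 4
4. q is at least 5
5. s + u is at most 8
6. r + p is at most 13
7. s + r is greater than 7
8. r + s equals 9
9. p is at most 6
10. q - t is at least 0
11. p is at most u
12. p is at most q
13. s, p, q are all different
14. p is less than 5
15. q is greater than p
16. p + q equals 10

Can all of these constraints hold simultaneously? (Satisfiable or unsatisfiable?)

The assignment p = 4, q = 6, r = 6, s = 3, t = 4, u = 5 works:
  constraint 1 holds since u + q = 11.
  constraint 2 holds since p + q = 10.
  constraint 5 holds since s + u = 8.
The rest check out directly.

Satisfiable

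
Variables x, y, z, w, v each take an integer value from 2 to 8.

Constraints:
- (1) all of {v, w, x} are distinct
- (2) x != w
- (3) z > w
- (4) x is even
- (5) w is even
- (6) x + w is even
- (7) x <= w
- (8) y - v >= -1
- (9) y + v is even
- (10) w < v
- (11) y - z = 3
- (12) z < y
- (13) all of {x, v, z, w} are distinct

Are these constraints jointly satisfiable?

Try x = 2, y = 8, z = 5, w = 4, v = 6.
Check constraint 8: y - v = 2; constraint 11: y - z = 3. The remaining constraints are straightforward to verify.

Satisfiable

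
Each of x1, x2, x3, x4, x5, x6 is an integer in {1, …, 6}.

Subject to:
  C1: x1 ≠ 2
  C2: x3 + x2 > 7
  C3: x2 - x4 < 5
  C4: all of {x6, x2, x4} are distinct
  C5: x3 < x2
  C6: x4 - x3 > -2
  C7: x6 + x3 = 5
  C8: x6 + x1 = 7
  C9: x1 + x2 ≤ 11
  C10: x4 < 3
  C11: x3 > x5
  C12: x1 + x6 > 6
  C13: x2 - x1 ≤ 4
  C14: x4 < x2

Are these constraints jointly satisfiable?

Satisfiable

One satisfying assignment is x1 = 4, x2 = 6, x3 = 2, x4 = 2, x5 = 1, x6 = 3.
For the less obvious constraints — constraint 2: x3 + x2 = 8; constraint 3: x2 - x4 = 4 — and the others hold by inspection.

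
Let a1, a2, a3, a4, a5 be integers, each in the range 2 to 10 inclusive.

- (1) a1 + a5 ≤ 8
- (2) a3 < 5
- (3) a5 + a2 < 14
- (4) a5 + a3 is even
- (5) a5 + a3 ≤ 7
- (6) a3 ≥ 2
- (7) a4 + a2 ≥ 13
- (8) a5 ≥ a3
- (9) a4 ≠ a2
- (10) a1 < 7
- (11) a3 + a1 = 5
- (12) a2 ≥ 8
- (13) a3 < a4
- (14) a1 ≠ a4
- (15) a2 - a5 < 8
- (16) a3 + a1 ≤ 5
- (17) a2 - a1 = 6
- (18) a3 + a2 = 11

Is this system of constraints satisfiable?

Try a1 = 3, a2 = 9, a3 = 2, a4 = 6, a5 = 2.
Check constraint 1: a1 + a5 = 5; constraint 3: a5 + a2 = 11. The remaining constraints are straightforward to verify.

Satisfiable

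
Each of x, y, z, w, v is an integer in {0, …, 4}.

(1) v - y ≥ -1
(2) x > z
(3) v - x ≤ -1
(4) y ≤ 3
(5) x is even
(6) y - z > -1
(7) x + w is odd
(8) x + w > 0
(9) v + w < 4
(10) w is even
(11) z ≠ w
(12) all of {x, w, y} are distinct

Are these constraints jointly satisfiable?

Unsatisfiable

Constraint 5 makes x even and constraint 10 makes w even, so x + w must be even. Constraint 7 says x + w is odd — contradiction.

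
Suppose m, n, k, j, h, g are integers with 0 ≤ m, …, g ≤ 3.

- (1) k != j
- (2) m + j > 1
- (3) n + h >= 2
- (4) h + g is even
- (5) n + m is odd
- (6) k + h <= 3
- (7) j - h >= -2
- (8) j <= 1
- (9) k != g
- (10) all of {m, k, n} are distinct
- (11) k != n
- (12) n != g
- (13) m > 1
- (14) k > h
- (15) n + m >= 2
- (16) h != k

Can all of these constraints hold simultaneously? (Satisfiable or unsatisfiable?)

Setting (m, n, k, j, h, g) = (2, 3, 1, 0, 0, 0) satisfies everything: constraint 2: m + j = 2; constraint 3: n + h = 3, and the others follow.

Satisfiable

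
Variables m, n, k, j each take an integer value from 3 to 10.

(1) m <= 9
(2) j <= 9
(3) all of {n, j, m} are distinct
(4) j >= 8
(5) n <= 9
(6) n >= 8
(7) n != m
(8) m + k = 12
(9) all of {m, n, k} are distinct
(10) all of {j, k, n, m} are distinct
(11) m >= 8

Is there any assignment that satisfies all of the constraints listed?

Constraints 1, 2, 4, 5, 6, and 11 confine each of n, j, m to the 2 values {8, 9}.
Constraint 3 requires all 3 of them to be distinct, but only 2 values are available — impossible by the pigeonhole principle.

Unsatisfiable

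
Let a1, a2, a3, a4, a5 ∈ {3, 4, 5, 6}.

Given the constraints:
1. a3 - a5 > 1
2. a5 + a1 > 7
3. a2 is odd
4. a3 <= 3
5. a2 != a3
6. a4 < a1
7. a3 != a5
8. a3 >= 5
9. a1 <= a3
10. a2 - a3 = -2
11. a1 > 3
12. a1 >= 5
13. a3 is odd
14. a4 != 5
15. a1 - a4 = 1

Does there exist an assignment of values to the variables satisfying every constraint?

From constraints 9 and 12: a3 ≥ a1 and a1 ≥ 5, so a3 ≥ 5. From constraint 4: a3 ≤ 3. But 3 < 5, so no value of a3 works.

Unsatisfiable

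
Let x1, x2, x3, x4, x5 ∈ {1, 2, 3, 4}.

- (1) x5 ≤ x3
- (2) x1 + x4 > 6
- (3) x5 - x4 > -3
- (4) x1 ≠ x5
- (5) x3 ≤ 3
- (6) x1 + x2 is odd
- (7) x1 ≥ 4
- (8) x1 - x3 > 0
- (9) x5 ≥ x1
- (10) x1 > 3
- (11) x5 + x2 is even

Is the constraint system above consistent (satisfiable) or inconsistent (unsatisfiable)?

Unsatisfiable

From constraints 7 and 9: x5 ≥ x1 and x1 ≥ 4, so x5 ≥ 4. From constraints 1 and 5: x5 ≤ x3 and x3 ≤ 3, so x5 ≤ 3. But 3 < 4, so no value of x5 works.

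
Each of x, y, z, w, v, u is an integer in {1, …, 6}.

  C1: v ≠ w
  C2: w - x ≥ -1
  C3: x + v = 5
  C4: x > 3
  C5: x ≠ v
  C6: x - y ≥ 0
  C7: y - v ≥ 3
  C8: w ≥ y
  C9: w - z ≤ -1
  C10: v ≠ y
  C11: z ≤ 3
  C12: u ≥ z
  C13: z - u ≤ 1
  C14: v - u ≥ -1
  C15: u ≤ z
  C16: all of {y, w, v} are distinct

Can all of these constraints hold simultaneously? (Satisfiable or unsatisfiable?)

Unsatisfiable

Constraints 2, 6, 7, 9, 13, and 14 give v − u ≥ -1, u − z ≥ -1, z − w ≥ 1, w − x ≥ -1, x − y ≥ 0, y − v ≥ 3.
Adding all 6 inequalities: the left sides telescope to 0, and the right sides sum to (-1) + (-1) + 1 + (-1) + 0 + 3 = 1. So 0 ≥ 1, which is false.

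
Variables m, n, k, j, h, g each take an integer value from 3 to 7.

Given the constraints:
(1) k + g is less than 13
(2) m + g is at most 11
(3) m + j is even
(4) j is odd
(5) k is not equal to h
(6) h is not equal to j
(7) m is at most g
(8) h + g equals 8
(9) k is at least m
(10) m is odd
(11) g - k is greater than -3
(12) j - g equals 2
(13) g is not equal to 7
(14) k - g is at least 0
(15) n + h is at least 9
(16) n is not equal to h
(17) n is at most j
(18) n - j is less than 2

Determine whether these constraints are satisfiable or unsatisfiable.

The assignment m = 3, n = 7, k = 7, j = 7, h = 3, g = 5 works:
  constraint 1 holds since k + g = 12.
  constraint 2 holds since m + g = 8.
The rest check out directly.

Satisfiable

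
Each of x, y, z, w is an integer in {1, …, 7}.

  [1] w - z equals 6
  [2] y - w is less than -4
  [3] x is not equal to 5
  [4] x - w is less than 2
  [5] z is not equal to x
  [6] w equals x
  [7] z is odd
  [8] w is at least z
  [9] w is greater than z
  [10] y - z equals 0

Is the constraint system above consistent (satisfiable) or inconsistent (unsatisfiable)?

Satisfiable

Setting (x, y, z, w) = (7, 1, 1, 7) satisfies everything: constraint 1: w - z = 6; constraint 2: y - w = -6, and the others follow.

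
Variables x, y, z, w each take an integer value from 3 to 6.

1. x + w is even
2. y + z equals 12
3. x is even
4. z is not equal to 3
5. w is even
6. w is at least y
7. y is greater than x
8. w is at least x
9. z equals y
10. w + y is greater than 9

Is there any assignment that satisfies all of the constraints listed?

Satisfiable

The assignment x = 4, y = 6, z = 6, w = 6 works:
  constraint 1 holds since x + w = 10 is even.
  constraint 2 holds since y + z = 12.
  constraint 10 holds since w + y = 12.
The rest check out directly.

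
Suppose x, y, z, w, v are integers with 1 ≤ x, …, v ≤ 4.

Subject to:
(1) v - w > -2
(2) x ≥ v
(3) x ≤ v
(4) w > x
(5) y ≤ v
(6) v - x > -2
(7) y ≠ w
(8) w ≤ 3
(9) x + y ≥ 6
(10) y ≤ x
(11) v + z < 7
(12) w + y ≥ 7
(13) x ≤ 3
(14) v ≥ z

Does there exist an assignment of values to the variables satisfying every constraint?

From constraint 8: w ≤ 3. From constraints 10 and 13: y ≤ x ≤ 3. Hence w + y ≤ 6. But constraint 12 requires w + y ≥ 7, and 7 > 6. Contradiction.

Unsatisfiable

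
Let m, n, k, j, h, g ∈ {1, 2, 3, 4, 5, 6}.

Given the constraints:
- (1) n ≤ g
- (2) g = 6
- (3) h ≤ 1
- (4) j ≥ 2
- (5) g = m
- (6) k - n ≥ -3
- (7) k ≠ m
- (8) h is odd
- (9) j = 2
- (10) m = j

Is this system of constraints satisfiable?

Unsatisfiable

Constraint 2 fixes g = 6 and constraint 9 fixes j = 2. Constraints 5 and 10 give g = m = j, so g = j. But 6 ≠ 2 — contradiction.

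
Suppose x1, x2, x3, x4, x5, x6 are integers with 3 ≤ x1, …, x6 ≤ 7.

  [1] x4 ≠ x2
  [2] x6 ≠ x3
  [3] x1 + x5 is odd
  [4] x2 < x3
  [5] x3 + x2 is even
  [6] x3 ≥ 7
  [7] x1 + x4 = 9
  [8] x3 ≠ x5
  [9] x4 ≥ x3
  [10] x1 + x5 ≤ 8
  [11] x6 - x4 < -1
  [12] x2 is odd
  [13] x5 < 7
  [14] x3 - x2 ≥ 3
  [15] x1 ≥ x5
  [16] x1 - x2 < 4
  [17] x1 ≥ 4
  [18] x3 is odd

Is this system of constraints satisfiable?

Unsatisfiable

From constraint 17: x1 ≥ 4. From constraints 6 and 9: x4 ≥ x3 ≥ 7. Hence x1 + x4 ≥ 11. But constraint 7 requires x1 + x4 = 9, and 9 < 11. Contradiction.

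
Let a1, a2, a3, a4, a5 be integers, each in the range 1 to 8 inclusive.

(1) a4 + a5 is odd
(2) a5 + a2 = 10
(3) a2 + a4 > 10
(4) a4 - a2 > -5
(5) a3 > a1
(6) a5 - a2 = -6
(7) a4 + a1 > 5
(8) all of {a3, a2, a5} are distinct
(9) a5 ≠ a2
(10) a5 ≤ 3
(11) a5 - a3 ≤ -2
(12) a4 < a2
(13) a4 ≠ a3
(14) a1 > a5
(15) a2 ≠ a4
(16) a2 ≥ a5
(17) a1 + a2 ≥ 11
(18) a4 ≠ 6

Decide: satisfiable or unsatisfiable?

Satisfiable

Try a1 = 3, a2 = 8, a3 = 7, a4 = 5, a5 = 2.
Check constraint 2: a5 + a2 = 10; constraint 3: a2 + a4 = 13; constraint 4: a4 - a2 = -3. The remaining constraints are straightforward to verify.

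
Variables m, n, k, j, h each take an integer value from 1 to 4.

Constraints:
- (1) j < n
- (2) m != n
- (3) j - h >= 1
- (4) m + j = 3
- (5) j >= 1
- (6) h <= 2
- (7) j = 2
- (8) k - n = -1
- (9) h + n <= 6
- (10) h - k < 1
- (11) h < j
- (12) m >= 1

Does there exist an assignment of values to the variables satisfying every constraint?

Try m = 1, n = 3, k = 2, j = 2, h = 1.
Check constraint 3: j - h = 1; constraint 4: m + j = 3. The remaining constraints are straightforward to verify.

Satisfiable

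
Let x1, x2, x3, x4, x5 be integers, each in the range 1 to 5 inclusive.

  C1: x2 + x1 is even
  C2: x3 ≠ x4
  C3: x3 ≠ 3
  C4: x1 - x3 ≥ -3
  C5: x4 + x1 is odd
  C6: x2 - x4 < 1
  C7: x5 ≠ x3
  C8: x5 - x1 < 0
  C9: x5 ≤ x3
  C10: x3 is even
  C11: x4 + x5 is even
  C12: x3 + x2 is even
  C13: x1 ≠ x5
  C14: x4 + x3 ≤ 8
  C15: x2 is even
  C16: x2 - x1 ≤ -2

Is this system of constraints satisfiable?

Satisfiable

Take x1 = 4, x2 = 2, x3 = 4, x4 = 3, x5 = 1. Then constraint 4: x1 - x3 = 0; constraint 6: x2 - x4 = -1; constraint 8: x5 - x1 = -3, and every other listed constraint is also met.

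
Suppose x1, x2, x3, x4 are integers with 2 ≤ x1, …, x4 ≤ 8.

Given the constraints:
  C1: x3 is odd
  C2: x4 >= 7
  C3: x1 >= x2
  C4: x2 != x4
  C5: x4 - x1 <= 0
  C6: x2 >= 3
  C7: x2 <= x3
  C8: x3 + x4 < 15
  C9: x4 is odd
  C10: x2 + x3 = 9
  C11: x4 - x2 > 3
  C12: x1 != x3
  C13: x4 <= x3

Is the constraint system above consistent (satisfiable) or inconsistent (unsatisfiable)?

From constraint 6: x2 ≥ 3. From constraints 2 and 13: x3 ≥ x4 ≥ 7. Hence x2 + x3 ≥ 10. But constraint 10 requires x2 + x3 = 9, and 9 < 10. Contradiction.

Unsatisfiable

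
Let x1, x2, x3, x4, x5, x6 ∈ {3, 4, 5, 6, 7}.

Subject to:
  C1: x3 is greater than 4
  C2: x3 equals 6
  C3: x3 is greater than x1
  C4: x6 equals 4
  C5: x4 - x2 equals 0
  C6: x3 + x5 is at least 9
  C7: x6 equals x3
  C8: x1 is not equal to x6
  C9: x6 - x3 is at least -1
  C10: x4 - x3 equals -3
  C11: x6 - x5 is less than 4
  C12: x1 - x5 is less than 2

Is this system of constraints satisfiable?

Constraint 4 fixes x6 = 4 and constraint 2 fixes x3 = 6, but constraint 7 requires x6 = x3. Since 4 ≠ 6, contradiction.

Unsatisfiable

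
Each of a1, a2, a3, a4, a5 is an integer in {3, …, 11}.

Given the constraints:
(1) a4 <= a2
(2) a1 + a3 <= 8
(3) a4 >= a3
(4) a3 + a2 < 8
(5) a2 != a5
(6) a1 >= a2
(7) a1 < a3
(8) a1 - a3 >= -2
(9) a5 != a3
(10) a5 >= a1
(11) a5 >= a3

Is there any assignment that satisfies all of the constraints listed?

Constraints 1, 3, 6, and 7 give a4 ≤ a2, a2 ≤ a1, a1 < a3, a3 ≤ a4. Chaining: a4 ≤ a2 ≤ a1 < a3 ≤ a4, which forces a4 < a4 — impossible.

Unsatisfiable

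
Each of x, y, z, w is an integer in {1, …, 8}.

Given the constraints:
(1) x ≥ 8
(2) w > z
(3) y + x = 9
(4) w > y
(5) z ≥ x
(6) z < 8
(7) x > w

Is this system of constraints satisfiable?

From constraints 1 and 5: z ≥ x and x ≥ 8, so z ≥ 8. From constraint 6: z ≤ 7. But 7 < 8, so no value of z works.

Unsatisfiable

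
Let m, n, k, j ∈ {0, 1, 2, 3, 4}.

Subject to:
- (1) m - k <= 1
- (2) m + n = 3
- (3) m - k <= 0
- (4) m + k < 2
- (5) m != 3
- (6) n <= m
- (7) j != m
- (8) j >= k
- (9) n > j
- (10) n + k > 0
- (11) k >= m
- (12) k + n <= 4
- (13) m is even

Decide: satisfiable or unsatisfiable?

Constraints 3, 6, 8, and 9 give n ≤ m, m ≤ k, k ≤ j, j < n. Chaining: n ≤ m ≤ k ≤ j < n, which forces n < n — impossible.

Unsatisfiable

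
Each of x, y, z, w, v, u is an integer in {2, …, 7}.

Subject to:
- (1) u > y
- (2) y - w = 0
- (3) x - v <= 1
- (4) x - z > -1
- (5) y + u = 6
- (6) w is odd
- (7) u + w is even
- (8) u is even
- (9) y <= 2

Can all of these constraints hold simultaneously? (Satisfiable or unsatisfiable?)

Unsatisfiable

Constraint 8 makes u even and constraint 6 makes w odd, so u + w must be odd. Constraint 7 says u + w is even — contradiction.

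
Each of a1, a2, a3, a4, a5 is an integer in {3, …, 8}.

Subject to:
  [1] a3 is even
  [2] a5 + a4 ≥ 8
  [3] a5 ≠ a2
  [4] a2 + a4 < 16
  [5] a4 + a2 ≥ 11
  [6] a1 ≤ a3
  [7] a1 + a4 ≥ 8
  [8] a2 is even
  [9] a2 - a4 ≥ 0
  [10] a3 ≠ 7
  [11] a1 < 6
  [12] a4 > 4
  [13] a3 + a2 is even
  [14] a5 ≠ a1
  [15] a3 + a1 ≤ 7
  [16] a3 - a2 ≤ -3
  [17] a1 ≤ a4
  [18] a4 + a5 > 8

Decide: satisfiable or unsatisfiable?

Try a1 = 3, a2 = 8, a3 = 4, a4 = 5, a5 = 4.
Check constraint 2: a5 + a4 = 9; constraint 4: a2 + a4 = 13. The remaining constraints are straightforward to verify.

Satisfiable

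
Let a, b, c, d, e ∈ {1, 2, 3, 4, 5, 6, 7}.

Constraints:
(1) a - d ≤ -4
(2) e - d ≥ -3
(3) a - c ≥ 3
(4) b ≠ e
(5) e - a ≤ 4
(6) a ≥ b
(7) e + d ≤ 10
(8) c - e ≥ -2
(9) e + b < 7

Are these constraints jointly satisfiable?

Constraints 1, 2, 3, and 8 give a − c ≥ 3, c − e ≥ -2, e − d ≥ -3, d − a ≥ 4.
Adding all 4 inequalities: the left sides telescope to 0, and the right sides sum to 3 + (-2) + (-3) + 4 = 2. So 0 ≥ 2, which is false.

Unsatisfiable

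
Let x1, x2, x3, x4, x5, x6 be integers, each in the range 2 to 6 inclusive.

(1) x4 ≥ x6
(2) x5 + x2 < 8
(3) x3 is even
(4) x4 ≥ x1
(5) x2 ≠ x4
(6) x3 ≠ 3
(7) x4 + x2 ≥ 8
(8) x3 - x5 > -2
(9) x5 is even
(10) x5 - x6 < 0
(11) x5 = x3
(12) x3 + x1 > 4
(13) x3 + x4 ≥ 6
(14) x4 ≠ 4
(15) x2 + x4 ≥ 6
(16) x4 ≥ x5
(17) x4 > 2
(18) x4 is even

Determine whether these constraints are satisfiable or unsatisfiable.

Try x1 = 3, x2 = 3, x3 = 2, x4 = 6, x5 = 2, x6 = 3.
Check constraint 2: x5 + x2 = 5; constraint 7: x4 + x2 = 9. The remaining constraints are straightforward to verify.

Satisfiable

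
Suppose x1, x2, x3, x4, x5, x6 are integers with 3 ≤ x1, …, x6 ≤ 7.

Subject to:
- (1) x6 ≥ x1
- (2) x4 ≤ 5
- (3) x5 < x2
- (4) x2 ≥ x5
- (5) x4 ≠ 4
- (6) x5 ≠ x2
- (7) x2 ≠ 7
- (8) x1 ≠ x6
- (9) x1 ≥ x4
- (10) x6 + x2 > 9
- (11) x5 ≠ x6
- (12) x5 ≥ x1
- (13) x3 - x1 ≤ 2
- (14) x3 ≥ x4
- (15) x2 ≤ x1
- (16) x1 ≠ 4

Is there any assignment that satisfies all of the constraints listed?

Unsatisfiable

Constraints 3, 12, and 15 give x2 ≤ x1, x1 ≤ x5, x5 < x2. Chaining: x2 ≤ x1 ≤ x5 < x2, which forces x2 < x2 — impossible.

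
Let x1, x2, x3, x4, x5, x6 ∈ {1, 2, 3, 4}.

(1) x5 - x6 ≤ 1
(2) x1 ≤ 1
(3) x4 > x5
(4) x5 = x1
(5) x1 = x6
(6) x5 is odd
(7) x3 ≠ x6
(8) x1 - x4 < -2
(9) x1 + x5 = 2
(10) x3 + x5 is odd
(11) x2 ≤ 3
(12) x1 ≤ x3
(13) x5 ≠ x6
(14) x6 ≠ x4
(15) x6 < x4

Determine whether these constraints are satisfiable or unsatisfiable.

From constraints 4 and 5, x5 = x1 = x6, so x5 = x6. But constraint 13 says x5 ≠ x6. Contradiction.

Unsatisfiable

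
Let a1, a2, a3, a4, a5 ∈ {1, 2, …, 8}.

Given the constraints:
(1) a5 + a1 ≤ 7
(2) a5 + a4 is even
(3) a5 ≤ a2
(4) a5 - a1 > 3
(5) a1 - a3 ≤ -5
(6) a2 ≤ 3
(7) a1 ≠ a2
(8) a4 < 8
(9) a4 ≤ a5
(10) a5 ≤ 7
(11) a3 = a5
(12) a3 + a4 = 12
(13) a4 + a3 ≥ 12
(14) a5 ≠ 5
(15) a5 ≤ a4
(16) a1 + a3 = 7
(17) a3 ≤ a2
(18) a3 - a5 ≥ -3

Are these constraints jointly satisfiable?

Unsatisfiable

From constraints 6 and 17: a3 ≤ a2 ≤ 3. From constraints 9 and 10: a4 ≤ a5 ≤ 7. Hence a3 + a4 ≤ 10. But constraint 12 requires a3 + a4 = 12, and 12 > 10. Contradiction.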